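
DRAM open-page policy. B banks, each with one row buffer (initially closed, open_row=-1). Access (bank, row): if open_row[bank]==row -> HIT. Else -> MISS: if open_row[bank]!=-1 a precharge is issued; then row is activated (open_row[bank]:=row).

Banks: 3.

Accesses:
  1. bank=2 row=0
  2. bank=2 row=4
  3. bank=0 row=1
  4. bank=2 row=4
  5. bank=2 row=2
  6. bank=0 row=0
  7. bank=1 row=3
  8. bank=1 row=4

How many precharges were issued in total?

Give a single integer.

Answer: 4

Derivation:
Acc 1: bank2 row0 -> MISS (open row0); precharges=0
Acc 2: bank2 row4 -> MISS (open row4); precharges=1
Acc 3: bank0 row1 -> MISS (open row1); precharges=1
Acc 4: bank2 row4 -> HIT
Acc 5: bank2 row2 -> MISS (open row2); precharges=2
Acc 6: bank0 row0 -> MISS (open row0); precharges=3
Acc 7: bank1 row3 -> MISS (open row3); precharges=3
Acc 8: bank1 row4 -> MISS (open row4); precharges=4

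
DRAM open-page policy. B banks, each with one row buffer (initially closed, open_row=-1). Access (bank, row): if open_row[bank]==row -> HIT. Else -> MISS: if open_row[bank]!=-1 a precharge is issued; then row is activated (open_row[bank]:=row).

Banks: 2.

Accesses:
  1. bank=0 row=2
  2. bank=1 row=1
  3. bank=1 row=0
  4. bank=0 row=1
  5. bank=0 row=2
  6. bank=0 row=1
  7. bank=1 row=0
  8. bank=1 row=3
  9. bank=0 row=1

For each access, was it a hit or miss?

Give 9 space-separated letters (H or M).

Acc 1: bank0 row2 -> MISS (open row2); precharges=0
Acc 2: bank1 row1 -> MISS (open row1); precharges=0
Acc 3: bank1 row0 -> MISS (open row0); precharges=1
Acc 4: bank0 row1 -> MISS (open row1); precharges=2
Acc 5: bank0 row2 -> MISS (open row2); precharges=3
Acc 6: bank0 row1 -> MISS (open row1); precharges=4
Acc 7: bank1 row0 -> HIT
Acc 8: bank1 row3 -> MISS (open row3); precharges=5
Acc 9: bank0 row1 -> HIT

Answer: M M M M M M H M H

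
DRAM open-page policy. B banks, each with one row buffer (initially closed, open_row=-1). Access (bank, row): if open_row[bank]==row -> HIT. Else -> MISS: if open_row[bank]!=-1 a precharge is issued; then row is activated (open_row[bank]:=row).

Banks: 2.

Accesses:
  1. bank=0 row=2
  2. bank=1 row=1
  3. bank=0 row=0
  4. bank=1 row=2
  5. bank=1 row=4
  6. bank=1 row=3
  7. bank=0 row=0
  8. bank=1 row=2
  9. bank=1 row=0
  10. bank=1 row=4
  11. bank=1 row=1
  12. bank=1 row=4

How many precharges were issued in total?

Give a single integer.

Answer: 9

Derivation:
Acc 1: bank0 row2 -> MISS (open row2); precharges=0
Acc 2: bank1 row1 -> MISS (open row1); precharges=0
Acc 3: bank0 row0 -> MISS (open row0); precharges=1
Acc 4: bank1 row2 -> MISS (open row2); precharges=2
Acc 5: bank1 row4 -> MISS (open row4); precharges=3
Acc 6: bank1 row3 -> MISS (open row3); precharges=4
Acc 7: bank0 row0 -> HIT
Acc 8: bank1 row2 -> MISS (open row2); precharges=5
Acc 9: bank1 row0 -> MISS (open row0); precharges=6
Acc 10: bank1 row4 -> MISS (open row4); precharges=7
Acc 11: bank1 row1 -> MISS (open row1); precharges=8
Acc 12: bank1 row4 -> MISS (open row4); precharges=9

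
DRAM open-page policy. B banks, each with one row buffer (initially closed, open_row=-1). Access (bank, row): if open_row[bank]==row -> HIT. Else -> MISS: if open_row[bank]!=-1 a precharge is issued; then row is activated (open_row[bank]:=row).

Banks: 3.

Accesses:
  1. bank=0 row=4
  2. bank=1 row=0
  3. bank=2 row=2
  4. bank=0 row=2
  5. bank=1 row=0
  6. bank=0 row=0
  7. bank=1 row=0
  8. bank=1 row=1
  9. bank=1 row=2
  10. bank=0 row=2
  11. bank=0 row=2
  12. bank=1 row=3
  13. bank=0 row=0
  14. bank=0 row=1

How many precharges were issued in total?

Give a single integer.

Answer: 8

Derivation:
Acc 1: bank0 row4 -> MISS (open row4); precharges=0
Acc 2: bank1 row0 -> MISS (open row0); precharges=0
Acc 3: bank2 row2 -> MISS (open row2); precharges=0
Acc 4: bank0 row2 -> MISS (open row2); precharges=1
Acc 5: bank1 row0 -> HIT
Acc 6: bank0 row0 -> MISS (open row0); precharges=2
Acc 7: bank1 row0 -> HIT
Acc 8: bank1 row1 -> MISS (open row1); precharges=3
Acc 9: bank1 row2 -> MISS (open row2); precharges=4
Acc 10: bank0 row2 -> MISS (open row2); precharges=5
Acc 11: bank0 row2 -> HIT
Acc 12: bank1 row3 -> MISS (open row3); precharges=6
Acc 13: bank0 row0 -> MISS (open row0); precharges=7
Acc 14: bank0 row1 -> MISS (open row1); precharges=8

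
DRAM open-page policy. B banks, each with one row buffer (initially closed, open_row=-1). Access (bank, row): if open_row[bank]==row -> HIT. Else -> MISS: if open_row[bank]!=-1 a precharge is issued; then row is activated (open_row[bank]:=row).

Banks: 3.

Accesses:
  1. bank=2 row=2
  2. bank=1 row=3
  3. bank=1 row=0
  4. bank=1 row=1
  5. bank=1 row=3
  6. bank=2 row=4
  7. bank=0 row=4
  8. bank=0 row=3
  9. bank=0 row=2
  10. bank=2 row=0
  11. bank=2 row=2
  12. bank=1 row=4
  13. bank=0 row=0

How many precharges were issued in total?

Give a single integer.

Answer: 10

Derivation:
Acc 1: bank2 row2 -> MISS (open row2); precharges=0
Acc 2: bank1 row3 -> MISS (open row3); precharges=0
Acc 3: bank1 row0 -> MISS (open row0); precharges=1
Acc 4: bank1 row1 -> MISS (open row1); precharges=2
Acc 5: bank1 row3 -> MISS (open row3); precharges=3
Acc 6: bank2 row4 -> MISS (open row4); precharges=4
Acc 7: bank0 row4 -> MISS (open row4); precharges=4
Acc 8: bank0 row3 -> MISS (open row3); precharges=5
Acc 9: bank0 row2 -> MISS (open row2); precharges=6
Acc 10: bank2 row0 -> MISS (open row0); precharges=7
Acc 11: bank2 row2 -> MISS (open row2); precharges=8
Acc 12: bank1 row4 -> MISS (open row4); precharges=9
Acc 13: bank0 row0 -> MISS (open row0); precharges=10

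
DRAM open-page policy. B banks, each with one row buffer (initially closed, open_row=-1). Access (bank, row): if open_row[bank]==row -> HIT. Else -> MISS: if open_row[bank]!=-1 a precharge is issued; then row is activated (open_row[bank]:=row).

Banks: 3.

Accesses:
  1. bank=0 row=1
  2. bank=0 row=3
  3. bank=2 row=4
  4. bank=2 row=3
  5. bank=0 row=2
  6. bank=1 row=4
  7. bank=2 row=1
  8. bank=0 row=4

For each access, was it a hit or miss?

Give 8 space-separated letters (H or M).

Answer: M M M M M M M M

Derivation:
Acc 1: bank0 row1 -> MISS (open row1); precharges=0
Acc 2: bank0 row3 -> MISS (open row3); precharges=1
Acc 3: bank2 row4 -> MISS (open row4); precharges=1
Acc 4: bank2 row3 -> MISS (open row3); precharges=2
Acc 5: bank0 row2 -> MISS (open row2); precharges=3
Acc 6: bank1 row4 -> MISS (open row4); precharges=3
Acc 7: bank2 row1 -> MISS (open row1); precharges=4
Acc 8: bank0 row4 -> MISS (open row4); precharges=5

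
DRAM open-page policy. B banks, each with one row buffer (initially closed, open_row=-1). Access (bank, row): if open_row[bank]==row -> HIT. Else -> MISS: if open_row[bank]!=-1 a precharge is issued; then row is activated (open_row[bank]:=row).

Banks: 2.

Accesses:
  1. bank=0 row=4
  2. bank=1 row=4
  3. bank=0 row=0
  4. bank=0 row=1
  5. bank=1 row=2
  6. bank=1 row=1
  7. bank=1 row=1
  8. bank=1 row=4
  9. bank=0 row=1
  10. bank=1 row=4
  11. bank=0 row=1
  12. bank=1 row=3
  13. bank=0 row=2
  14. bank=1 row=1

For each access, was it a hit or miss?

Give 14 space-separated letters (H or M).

Acc 1: bank0 row4 -> MISS (open row4); precharges=0
Acc 2: bank1 row4 -> MISS (open row4); precharges=0
Acc 3: bank0 row0 -> MISS (open row0); precharges=1
Acc 4: bank0 row1 -> MISS (open row1); precharges=2
Acc 5: bank1 row2 -> MISS (open row2); precharges=3
Acc 6: bank1 row1 -> MISS (open row1); precharges=4
Acc 7: bank1 row1 -> HIT
Acc 8: bank1 row4 -> MISS (open row4); precharges=5
Acc 9: bank0 row1 -> HIT
Acc 10: bank1 row4 -> HIT
Acc 11: bank0 row1 -> HIT
Acc 12: bank1 row3 -> MISS (open row3); precharges=6
Acc 13: bank0 row2 -> MISS (open row2); precharges=7
Acc 14: bank1 row1 -> MISS (open row1); precharges=8

Answer: M M M M M M H M H H H M M M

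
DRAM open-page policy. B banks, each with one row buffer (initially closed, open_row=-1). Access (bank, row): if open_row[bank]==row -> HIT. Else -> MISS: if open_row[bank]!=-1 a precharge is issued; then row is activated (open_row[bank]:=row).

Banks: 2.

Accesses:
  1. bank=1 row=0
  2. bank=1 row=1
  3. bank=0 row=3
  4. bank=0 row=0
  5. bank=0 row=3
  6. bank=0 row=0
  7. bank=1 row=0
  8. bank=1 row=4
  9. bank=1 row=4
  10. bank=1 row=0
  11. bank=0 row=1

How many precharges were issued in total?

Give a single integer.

Acc 1: bank1 row0 -> MISS (open row0); precharges=0
Acc 2: bank1 row1 -> MISS (open row1); precharges=1
Acc 3: bank0 row3 -> MISS (open row3); precharges=1
Acc 4: bank0 row0 -> MISS (open row0); precharges=2
Acc 5: bank0 row3 -> MISS (open row3); precharges=3
Acc 6: bank0 row0 -> MISS (open row0); precharges=4
Acc 7: bank1 row0 -> MISS (open row0); precharges=5
Acc 8: bank1 row4 -> MISS (open row4); precharges=6
Acc 9: bank1 row4 -> HIT
Acc 10: bank1 row0 -> MISS (open row0); precharges=7
Acc 11: bank0 row1 -> MISS (open row1); precharges=8

Answer: 8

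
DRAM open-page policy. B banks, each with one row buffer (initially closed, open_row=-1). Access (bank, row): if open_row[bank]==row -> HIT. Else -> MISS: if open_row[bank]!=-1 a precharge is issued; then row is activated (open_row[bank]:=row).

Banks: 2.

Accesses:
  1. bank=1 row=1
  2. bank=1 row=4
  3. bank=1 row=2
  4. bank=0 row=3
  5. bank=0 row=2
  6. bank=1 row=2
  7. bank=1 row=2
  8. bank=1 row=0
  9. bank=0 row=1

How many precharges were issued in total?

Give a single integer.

Acc 1: bank1 row1 -> MISS (open row1); precharges=0
Acc 2: bank1 row4 -> MISS (open row4); precharges=1
Acc 3: bank1 row2 -> MISS (open row2); precharges=2
Acc 4: bank0 row3 -> MISS (open row3); precharges=2
Acc 5: bank0 row2 -> MISS (open row2); precharges=3
Acc 6: bank1 row2 -> HIT
Acc 7: bank1 row2 -> HIT
Acc 8: bank1 row0 -> MISS (open row0); precharges=4
Acc 9: bank0 row1 -> MISS (open row1); precharges=5

Answer: 5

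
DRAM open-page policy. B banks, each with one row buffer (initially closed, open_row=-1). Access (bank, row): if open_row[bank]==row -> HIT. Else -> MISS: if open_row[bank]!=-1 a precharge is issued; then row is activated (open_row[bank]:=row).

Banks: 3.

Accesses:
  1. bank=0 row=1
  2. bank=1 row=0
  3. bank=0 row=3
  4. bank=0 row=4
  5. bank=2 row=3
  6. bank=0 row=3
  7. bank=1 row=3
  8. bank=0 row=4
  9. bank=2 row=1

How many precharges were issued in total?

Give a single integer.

Acc 1: bank0 row1 -> MISS (open row1); precharges=0
Acc 2: bank1 row0 -> MISS (open row0); precharges=0
Acc 3: bank0 row3 -> MISS (open row3); precharges=1
Acc 4: bank0 row4 -> MISS (open row4); precharges=2
Acc 5: bank2 row3 -> MISS (open row3); precharges=2
Acc 6: bank0 row3 -> MISS (open row3); precharges=3
Acc 7: bank1 row3 -> MISS (open row3); precharges=4
Acc 8: bank0 row4 -> MISS (open row4); precharges=5
Acc 9: bank2 row1 -> MISS (open row1); precharges=6

Answer: 6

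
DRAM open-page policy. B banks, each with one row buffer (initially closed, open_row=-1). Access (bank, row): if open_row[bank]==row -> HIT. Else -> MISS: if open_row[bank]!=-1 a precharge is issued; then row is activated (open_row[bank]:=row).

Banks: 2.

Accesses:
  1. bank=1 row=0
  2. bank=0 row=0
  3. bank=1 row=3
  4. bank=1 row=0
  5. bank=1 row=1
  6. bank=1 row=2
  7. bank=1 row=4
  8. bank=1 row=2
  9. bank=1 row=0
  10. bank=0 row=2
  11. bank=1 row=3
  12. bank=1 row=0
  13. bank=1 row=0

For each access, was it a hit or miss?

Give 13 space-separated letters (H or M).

Acc 1: bank1 row0 -> MISS (open row0); precharges=0
Acc 2: bank0 row0 -> MISS (open row0); precharges=0
Acc 3: bank1 row3 -> MISS (open row3); precharges=1
Acc 4: bank1 row0 -> MISS (open row0); precharges=2
Acc 5: bank1 row1 -> MISS (open row1); precharges=3
Acc 6: bank1 row2 -> MISS (open row2); precharges=4
Acc 7: bank1 row4 -> MISS (open row4); precharges=5
Acc 8: bank1 row2 -> MISS (open row2); precharges=6
Acc 9: bank1 row0 -> MISS (open row0); precharges=7
Acc 10: bank0 row2 -> MISS (open row2); precharges=8
Acc 11: bank1 row3 -> MISS (open row3); precharges=9
Acc 12: bank1 row0 -> MISS (open row0); precharges=10
Acc 13: bank1 row0 -> HIT

Answer: M M M M M M M M M M M M H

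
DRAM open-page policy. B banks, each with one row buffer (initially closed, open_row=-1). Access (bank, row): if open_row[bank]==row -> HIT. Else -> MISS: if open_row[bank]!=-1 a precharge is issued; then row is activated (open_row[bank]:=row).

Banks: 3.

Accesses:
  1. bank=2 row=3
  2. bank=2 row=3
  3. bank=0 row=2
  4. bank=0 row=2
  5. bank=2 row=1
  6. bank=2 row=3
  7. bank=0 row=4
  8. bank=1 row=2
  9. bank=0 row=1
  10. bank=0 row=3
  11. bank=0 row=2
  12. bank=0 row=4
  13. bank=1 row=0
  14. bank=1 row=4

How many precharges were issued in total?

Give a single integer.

Answer: 9

Derivation:
Acc 1: bank2 row3 -> MISS (open row3); precharges=0
Acc 2: bank2 row3 -> HIT
Acc 3: bank0 row2 -> MISS (open row2); precharges=0
Acc 4: bank0 row2 -> HIT
Acc 5: bank2 row1 -> MISS (open row1); precharges=1
Acc 6: bank2 row3 -> MISS (open row3); precharges=2
Acc 7: bank0 row4 -> MISS (open row4); precharges=3
Acc 8: bank1 row2 -> MISS (open row2); precharges=3
Acc 9: bank0 row1 -> MISS (open row1); precharges=4
Acc 10: bank0 row3 -> MISS (open row3); precharges=5
Acc 11: bank0 row2 -> MISS (open row2); precharges=6
Acc 12: bank0 row4 -> MISS (open row4); precharges=7
Acc 13: bank1 row0 -> MISS (open row0); precharges=8
Acc 14: bank1 row4 -> MISS (open row4); precharges=9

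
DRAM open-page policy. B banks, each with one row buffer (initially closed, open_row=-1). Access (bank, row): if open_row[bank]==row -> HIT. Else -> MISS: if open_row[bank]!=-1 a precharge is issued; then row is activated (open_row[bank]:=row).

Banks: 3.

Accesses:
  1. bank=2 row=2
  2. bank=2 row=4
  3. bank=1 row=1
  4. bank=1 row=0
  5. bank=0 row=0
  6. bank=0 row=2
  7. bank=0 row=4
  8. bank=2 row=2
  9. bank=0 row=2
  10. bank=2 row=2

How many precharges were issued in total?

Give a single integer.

Answer: 6

Derivation:
Acc 1: bank2 row2 -> MISS (open row2); precharges=0
Acc 2: bank2 row4 -> MISS (open row4); precharges=1
Acc 3: bank1 row1 -> MISS (open row1); precharges=1
Acc 4: bank1 row0 -> MISS (open row0); precharges=2
Acc 5: bank0 row0 -> MISS (open row0); precharges=2
Acc 6: bank0 row2 -> MISS (open row2); precharges=3
Acc 7: bank0 row4 -> MISS (open row4); precharges=4
Acc 8: bank2 row2 -> MISS (open row2); precharges=5
Acc 9: bank0 row2 -> MISS (open row2); precharges=6
Acc 10: bank2 row2 -> HIT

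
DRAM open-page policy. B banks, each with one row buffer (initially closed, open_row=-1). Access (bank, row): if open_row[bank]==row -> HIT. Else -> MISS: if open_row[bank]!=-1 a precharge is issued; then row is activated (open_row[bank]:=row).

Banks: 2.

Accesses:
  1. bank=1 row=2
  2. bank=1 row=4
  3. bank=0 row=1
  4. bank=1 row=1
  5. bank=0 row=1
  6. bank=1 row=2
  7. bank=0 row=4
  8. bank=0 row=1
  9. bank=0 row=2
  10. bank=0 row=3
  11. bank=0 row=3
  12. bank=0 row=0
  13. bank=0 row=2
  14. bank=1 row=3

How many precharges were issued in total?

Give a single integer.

Answer: 10

Derivation:
Acc 1: bank1 row2 -> MISS (open row2); precharges=0
Acc 2: bank1 row4 -> MISS (open row4); precharges=1
Acc 3: bank0 row1 -> MISS (open row1); precharges=1
Acc 4: bank1 row1 -> MISS (open row1); precharges=2
Acc 5: bank0 row1 -> HIT
Acc 6: bank1 row2 -> MISS (open row2); precharges=3
Acc 7: bank0 row4 -> MISS (open row4); precharges=4
Acc 8: bank0 row1 -> MISS (open row1); precharges=5
Acc 9: bank0 row2 -> MISS (open row2); precharges=6
Acc 10: bank0 row3 -> MISS (open row3); precharges=7
Acc 11: bank0 row3 -> HIT
Acc 12: bank0 row0 -> MISS (open row0); precharges=8
Acc 13: bank0 row2 -> MISS (open row2); precharges=9
Acc 14: bank1 row3 -> MISS (open row3); precharges=10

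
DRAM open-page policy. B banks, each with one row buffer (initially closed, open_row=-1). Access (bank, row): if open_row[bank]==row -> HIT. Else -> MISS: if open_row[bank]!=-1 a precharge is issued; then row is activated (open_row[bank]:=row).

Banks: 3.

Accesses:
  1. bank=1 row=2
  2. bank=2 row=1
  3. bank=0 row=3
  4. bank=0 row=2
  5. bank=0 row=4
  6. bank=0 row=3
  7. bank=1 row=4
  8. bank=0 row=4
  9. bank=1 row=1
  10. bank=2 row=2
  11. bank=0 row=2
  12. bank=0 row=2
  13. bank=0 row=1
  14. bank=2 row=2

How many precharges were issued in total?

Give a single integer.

Acc 1: bank1 row2 -> MISS (open row2); precharges=0
Acc 2: bank2 row1 -> MISS (open row1); precharges=0
Acc 3: bank0 row3 -> MISS (open row3); precharges=0
Acc 4: bank0 row2 -> MISS (open row2); precharges=1
Acc 5: bank0 row4 -> MISS (open row4); precharges=2
Acc 6: bank0 row3 -> MISS (open row3); precharges=3
Acc 7: bank1 row4 -> MISS (open row4); precharges=4
Acc 8: bank0 row4 -> MISS (open row4); precharges=5
Acc 9: bank1 row1 -> MISS (open row1); precharges=6
Acc 10: bank2 row2 -> MISS (open row2); precharges=7
Acc 11: bank0 row2 -> MISS (open row2); precharges=8
Acc 12: bank0 row2 -> HIT
Acc 13: bank0 row1 -> MISS (open row1); precharges=9
Acc 14: bank2 row2 -> HIT

Answer: 9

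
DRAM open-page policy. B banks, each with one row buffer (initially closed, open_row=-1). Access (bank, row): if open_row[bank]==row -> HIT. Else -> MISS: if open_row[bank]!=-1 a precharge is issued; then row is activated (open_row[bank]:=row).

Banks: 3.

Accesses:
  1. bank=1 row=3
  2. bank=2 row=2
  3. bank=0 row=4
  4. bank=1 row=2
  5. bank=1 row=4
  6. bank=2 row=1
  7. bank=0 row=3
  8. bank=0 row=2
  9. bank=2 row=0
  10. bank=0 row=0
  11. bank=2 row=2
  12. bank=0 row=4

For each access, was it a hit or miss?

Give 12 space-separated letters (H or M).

Answer: M M M M M M M M M M M M

Derivation:
Acc 1: bank1 row3 -> MISS (open row3); precharges=0
Acc 2: bank2 row2 -> MISS (open row2); precharges=0
Acc 3: bank0 row4 -> MISS (open row4); precharges=0
Acc 4: bank1 row2 -> MISS (open row2); precharges=1
Acc 5: bank1 row4 -> MISS (open row4); precharges=2
Acc 6: bank2 row1 -> MISS (open row1); precharges=3
Acc 7: bank0 row3 -> MISS (open row3); precharges=4
Acc 8: bank0 row2 -> MISS (open row2); precharges=5
Acc 9: bank2 row0 -> MISS (open row0); precharges=6
Acc 10: bank0 row0 -> MISS (open row0); precharges=7
Acc 11: bank2 row2 -> MISS (open row2); precharges=8
Acc 12: bank0 row4 -> MISS (open row4); precharges=9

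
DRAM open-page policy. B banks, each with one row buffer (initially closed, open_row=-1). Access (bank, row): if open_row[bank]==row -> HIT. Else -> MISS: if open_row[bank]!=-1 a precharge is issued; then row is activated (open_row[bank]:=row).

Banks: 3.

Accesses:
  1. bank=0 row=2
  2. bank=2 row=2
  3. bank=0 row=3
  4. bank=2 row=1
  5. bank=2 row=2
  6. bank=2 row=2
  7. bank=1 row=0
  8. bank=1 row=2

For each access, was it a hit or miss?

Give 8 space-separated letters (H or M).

Acc 1: bank0 row2 -> MISS (open row2); precharges=0
Acc 2: bank2 row2 -> MISS (open row2); precharges=0
Acc 3: bank0 row3 -> MISS (open row3); precharges=1
Acc 4: bank2 row1 -> MISS (open row1); precharges=2
Acc 5: bank2 row2 -> MISS (open row2); precharges=3
Acc 6: bank2 row2 -> HIT
Acc 7: bank1 row0 -> MISS (open row0); precharges=3
Acc 8: bank1 row2 -> MISS (open row2); precharges=4

Answer: M M M M M H M M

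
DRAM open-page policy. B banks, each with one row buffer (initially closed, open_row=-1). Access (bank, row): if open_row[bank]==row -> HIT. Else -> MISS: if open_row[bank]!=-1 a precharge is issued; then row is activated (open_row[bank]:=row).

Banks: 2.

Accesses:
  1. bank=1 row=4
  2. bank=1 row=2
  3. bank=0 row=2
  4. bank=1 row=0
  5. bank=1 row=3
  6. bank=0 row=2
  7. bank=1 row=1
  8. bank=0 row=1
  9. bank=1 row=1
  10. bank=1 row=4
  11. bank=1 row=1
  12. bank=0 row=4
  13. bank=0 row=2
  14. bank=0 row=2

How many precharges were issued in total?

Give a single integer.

Acc 1: bank1 row4 -> MISS (open row4); precharges=0
Acc 2: bank1 row2 -> MISS (open row2); precharges=1
Acc 3: bank0 row2 -> MISS (open row2); precharges=1
Acc 4: bank1 row0 -> MISS (open row0); precharges=2
Acc 5: bank1 row3 -> MISS (open row3); precharges=3
Acc 6: bank0 row2 -> HIT
Acc 7: bank1 row1 -> MISS (open row1); precharges=4
Acc 8: bank0 row1 -> MISS (open row1); precharges=5
Acc 9: bank1 row1 -> HIT
Acc 10: bank1 row4 -> MISS (open row4); precharges=6
Acc 11: bank1 row1 -> MISS (open row1); precharges=7
Acc 12: bank0 row4 -> MISS (open row4); precharges=8
Acc 13: bank0 row2 -> MISS (open row2); precharges=9
Acc 14: bank0 row2 -> HIT

Answer: 9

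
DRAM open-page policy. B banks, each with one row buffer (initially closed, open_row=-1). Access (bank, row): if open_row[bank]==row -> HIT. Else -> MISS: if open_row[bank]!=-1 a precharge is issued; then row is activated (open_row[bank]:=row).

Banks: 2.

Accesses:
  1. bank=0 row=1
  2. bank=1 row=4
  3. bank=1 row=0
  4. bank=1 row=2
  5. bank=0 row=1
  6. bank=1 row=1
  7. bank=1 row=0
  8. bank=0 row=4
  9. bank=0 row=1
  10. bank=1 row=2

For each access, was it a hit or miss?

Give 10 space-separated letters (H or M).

Acc 1: bank0 row1 -> MISS (open row1); precharges=0
Acc 2: bank1 row4 -> MISS (open row4); precharges=0
Acc 3: bank1 row0 -> MISS (open row0); precharges=1
Acc 4: bank1 row2 -> MISS (open row2); precharges=2
Acc 5: bank0 row1 -> HIT
Acc 6: bank1 row1 -> MISS (open row1); precharges=3
Acc 7: bank1 row0 -> MISS (open row0); precharges=4
Acc 8: bank0 row4 -> MISS (open row4); precharges=5
Acc 9: bank0 row1 -> MISS (open row1); precharges=6
Acc 10: bank1 row2 -> MISS (open row2); precharges=7

Answer: M M M M H M M M M M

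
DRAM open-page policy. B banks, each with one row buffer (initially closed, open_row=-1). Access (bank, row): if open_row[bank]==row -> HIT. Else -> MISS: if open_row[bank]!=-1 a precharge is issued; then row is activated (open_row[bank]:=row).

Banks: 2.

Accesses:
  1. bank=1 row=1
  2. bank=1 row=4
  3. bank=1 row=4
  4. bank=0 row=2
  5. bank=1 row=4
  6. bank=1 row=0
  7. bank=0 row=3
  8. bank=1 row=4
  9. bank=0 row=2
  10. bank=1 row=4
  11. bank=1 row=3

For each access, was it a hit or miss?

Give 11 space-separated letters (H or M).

Answer: M M H M H M M M M H M

Derivation:
Acc 1: bank1 row1 -> MISS (open row1); precharges=0
Acc 2: bank1 row4 -> MISS (open row4); precharges=1
Acc 3: bank1 row4 -> HIT
Acc 4: bank0 row2 -> MISS (open row2); precharges=1
Acc 5: bank1 row4 -> HIT
Acc 6: bank1 row0 -> MISS (open row0); precharges=2
Acc 7: bank0 row3 -> MISS (open row3); precharges=3
Acc 8: bank1 row4 -> MISS (open row4); precharges=4
Acc 9: bank0 row2 -> MISS (open row2); precharges=5
Acc 10: bank1 row4 -> HIT
Acc 11: bank1 row3 -> MISS (open row3); precharges=6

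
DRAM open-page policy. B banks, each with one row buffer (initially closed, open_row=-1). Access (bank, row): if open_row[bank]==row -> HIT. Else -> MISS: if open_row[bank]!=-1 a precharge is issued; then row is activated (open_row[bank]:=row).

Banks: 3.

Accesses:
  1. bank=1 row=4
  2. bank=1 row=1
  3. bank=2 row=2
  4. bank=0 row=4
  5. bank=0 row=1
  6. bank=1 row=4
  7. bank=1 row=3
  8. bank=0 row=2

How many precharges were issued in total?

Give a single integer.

Acc 1: bank1 row4 -> MISS (open row4); precharges=0
Acc 2: bank1 row1 -> MISS (open row1); precharges=1
Acc 3: bank2 row2 -> MISS (open row2); precharges=1
Acc 4: bank0 row4 -> MISS (open row4); precharges=1
Acc 5: bank0 row1 -> MISS (open row1); precharges=2
Acc 6: bank1 row4 -> MISS (open row4); precharges=3
Acc 7: bank1 row3 -> MISS (open row3); precharges=4
Acc 8: bank0 row2 -> MISS (open row2); precharges=5

Answer: 5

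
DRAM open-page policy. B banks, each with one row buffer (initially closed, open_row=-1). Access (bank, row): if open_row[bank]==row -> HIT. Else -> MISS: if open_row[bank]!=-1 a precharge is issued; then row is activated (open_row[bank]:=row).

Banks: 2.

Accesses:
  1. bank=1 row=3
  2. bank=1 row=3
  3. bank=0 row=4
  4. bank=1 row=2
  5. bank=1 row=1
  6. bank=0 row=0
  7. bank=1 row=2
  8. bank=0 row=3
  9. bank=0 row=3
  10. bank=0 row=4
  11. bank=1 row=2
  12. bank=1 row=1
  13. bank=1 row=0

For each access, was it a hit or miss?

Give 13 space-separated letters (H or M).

Acc 1: bank1 row3 -> MISS (open row3); precharges=0
Acc 2: bank1 row3 -> HIT
Acc 3: bank0 row4 -> MISS (open row4); precharges=0
Acc 4: bank1 row2 -> MISS (open row2); precharges=1
Acc 5: bank1 row1 -> MISS (open row1); precharges=2
Acc 6: bank0 row0 -> MISS (open row0); precharges=3
Acc 7: bank1 row2 -> MISS (open row2); precharges=4
Acc 8: bank0 row3 -> MISS (open row3); precharges=5
Acc 9: bank0 row3 -> HIT
Acc 10: bank0 row4 -> MISS (open row4); precharges=6
Acc 11: bank1 row2 -> HIT
Acc 12: bank1 row1 -> MISS (open row1); precharges=7
Acc 13: bank1 row0 -> MISS (open row0); precharges=8

Answer: M H M M M M M M H M H M M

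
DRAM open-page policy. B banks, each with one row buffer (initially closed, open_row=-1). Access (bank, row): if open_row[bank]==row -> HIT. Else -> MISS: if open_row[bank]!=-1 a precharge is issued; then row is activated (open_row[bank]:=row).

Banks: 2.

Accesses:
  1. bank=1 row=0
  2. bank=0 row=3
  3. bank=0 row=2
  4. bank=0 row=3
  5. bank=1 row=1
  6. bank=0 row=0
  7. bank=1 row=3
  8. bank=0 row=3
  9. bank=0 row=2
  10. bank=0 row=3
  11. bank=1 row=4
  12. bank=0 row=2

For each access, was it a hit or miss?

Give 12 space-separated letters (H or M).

Acc 1: bank1 row0 -> MISS (open row0); precharges=0
Acc 2: bank0 row3 -> MISS (open row3); precharges=0
Acc 3: bank0 row2 -> MISS (open row2); precharges=1
Acc 4: bank0 row3 -> MISS (open row3); precharges=2
Acc 5: bank1 row1 -> MISS (open row1); precharges=3
Acc 6: bank0 row0 -> MISS (open row0); precharges=4
Acc 7: bank1 row3 -> MISS (open row3); precharges=5
Acc 8: bank0 row3 -> MISS (open row3); precharges=6
Acc 9: bank0 row2 -> MISS (open row2); precharges=7
Acc 10: bank0 row3 -> MISS (open row3); precharges=8
Acc 11: bank1 row4 -> MISS (open row4); precharges=9
Acc 12: bank0 row2 -> MISS (open row2); precharges=10

Answer: M M M M M M M M M M M M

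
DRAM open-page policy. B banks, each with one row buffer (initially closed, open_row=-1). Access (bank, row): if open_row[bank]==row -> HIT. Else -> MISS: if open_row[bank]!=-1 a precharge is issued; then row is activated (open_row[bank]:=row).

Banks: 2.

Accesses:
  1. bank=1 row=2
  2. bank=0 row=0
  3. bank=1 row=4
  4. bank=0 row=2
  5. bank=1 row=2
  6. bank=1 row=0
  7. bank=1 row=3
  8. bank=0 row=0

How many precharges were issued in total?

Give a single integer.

Answer: 6

Derivation:
Acc 1: bank1 row2 -> MISS (open row2); precharges=0
Acc 2: bank0 row0 -> MISS (open row0); precharges=0
Acc 3: bank1 row4 -> MISS (open row4); precharges=1
Acc 4: bank0 row2 -> MISS (open row2); precharges=2
Acc 5: bank1 row2 -> MISS (open row2); precharges=3
Acc 6: bank1 row0 -> MISS (open row0); precharges=4
Acc 7: bank1 row3 -> MISS (open row3); precharges=5
Acc 8: bank0 row0 -> MISS (open row0); precharges=6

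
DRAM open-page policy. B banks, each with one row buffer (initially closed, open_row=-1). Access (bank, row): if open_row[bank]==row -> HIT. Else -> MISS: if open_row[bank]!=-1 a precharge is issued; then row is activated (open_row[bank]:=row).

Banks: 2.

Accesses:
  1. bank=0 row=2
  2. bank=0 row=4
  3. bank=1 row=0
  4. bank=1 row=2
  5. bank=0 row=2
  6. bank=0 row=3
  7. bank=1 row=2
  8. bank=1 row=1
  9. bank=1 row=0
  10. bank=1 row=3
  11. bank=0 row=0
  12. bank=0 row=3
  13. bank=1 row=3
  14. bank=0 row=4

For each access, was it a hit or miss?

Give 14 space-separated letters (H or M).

Acc 1: bank0 row2 -> MISS (open row2); precharges=0
Acc 2: bank0 row4 -> MISS (open row4); precharges=1
Acc 3: bank1 row0 -> MISS (open row0); precharges=1
Acc 4: bank1 row2 -> MISS (open row2); precharges=2
Acc 5: bank0 row2 -> MISS (open row2); precharges=3
Acc 6: bank0 row3 -> MISS (open row3); precharges=4
Acc 7: bank1 row2 -> HIT
Acc 8: bank1 row1 -> MISS (open row1); precharges=5
Acc 9: bank1 row0 -> MISS (open row0); precharges=6
Acc 10: bank1 row3 -> MISS (open row3); precharges=7
Acc 11: bank0 row0 -> MISS (open row0); precharges=8
Acc 12: bank0 row3 -> MISS (open row3); precharges=9
Acc 13: bank1 row3 -> HIT
Acc 14: bank0 row4 -> MISS (open row4); precharges=10

Answer: M M M M M M H M M M M M H M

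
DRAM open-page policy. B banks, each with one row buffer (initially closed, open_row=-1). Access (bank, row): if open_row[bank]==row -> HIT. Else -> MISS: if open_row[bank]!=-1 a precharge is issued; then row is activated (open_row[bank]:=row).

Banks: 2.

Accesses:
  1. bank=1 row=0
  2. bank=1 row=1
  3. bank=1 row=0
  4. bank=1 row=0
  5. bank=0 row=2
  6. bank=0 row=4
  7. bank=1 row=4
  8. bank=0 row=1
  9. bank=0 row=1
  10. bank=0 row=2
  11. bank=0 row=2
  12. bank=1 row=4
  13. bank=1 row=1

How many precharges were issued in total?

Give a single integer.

Answer: 7

Derivation:
Acc 1: bank1 row0 -> MISS (open row0); precharges=0
Acc 2: bank1 row1 -> MISS (open row1); precharges=1
Acc 3: bank1 row0 -> MISS (open row0); precharges=2
Acc 4: bank1 row0 -> HIT
Acc 5: bank0 row2 -> MISS (open row2); precharges=2
Acc 6: bank0 row4 -> MISS (open row4); precharges=3
Acc 7: bank1 row4 -> MISS (open row4); precharges=4
Acc 8: bank0 row1 -> MISS (open row1); precharges=5
Acc 9: bank0 row1 -> HIT
Acc 10: bank0 row2 -> MISS (open row2); precharges=6
Acc 11: bank0 row2 -> HIT
Acc 12: bank1 row4 -> HIT
Acc 13: bank1 row1 -> MISS (open row1); precharges=7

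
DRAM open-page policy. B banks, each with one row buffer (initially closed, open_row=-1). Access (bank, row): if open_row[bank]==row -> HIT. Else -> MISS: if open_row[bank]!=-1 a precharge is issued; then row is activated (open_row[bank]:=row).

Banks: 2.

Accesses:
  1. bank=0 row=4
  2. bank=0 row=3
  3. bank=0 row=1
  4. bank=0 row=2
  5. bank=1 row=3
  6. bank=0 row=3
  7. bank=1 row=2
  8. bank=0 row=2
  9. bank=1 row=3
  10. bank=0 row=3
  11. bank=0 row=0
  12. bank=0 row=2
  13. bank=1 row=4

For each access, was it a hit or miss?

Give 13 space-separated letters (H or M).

Answer: M M M M M M M M M M M M M

Derivation:
Acc 1: bank0 row4 -> MISS (open row4); precharges=0
Acc 2: bank0 row3 -> MISS (open row3); precharges=1
Acc 3: bank0 row1 -> MISS (open row1); precharges=2
Acc 4: bank0 row2 -> MISS (open row2); precharges=3
Acc 5: bank1 row3 -> MISS (open row3); precharges=3
Acc 6: bank0 row3 -> MISS (open row3); precharges=4
Acc 7: bank1 row2 -> MISS (open row2); precharges=5
Acc 8: bank0 row2 -> MISS (open row2); precharges=6
Acc 9: bank1 row3 -> MISS (open row3); precharges=7
Acc 10: bank0 row3 -> MISS (open row3); precharges=8
Acc 11: bank0 row0 -> MISS (open row0); precharges=9
Acc 12: bank0 row2 -> MISS (open row2); precharges=10
Acc 13: bank1 row4 -> MISS (open row4); precharges=11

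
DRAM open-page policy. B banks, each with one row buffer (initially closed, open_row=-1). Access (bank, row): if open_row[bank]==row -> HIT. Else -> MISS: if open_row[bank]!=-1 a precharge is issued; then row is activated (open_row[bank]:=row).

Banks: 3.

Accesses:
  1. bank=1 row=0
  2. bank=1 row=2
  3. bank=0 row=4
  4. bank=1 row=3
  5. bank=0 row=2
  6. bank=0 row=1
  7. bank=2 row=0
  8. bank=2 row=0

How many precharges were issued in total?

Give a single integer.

Answer: 4

Derivation:
Acc 1: bank1 row0 -> MISS (open row0); precharges=0
Acc 2: bank1 row2 -> MISS (open row2); precharges=1
Acc 3: bank0 row4 -> MISS (open row4); precharges=1
Acc 4: bank1 row3 -> MISS (open row3); precharges=2
Acc 5: bank0 row2 -> MISS (open row2); precharges=3
Acc 6: bank0 row1 -> MISS (open row1); precharges=4
Acc 7: bank2 row0 -> MISS (open row0); precharges=4
Acc 8: bank2 row0 -> HIT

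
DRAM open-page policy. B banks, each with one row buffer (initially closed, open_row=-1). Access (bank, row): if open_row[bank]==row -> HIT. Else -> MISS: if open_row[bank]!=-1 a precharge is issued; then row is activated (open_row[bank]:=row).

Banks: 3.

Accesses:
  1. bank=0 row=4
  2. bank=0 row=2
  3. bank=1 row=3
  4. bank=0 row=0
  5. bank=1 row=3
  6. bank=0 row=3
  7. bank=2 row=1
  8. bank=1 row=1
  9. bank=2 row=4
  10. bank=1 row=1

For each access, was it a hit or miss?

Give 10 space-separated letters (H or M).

Answer: M M M M H M M M M H

Derivation:
Acc 1: bank0 row4 -> MISS (open row4); precharges=0
Acc 2: bank0 row2 -> MISS (open row2); precharges=1
Acc 3: bank1 row3 -> MISS (open row3); precharges=1
Acc 4: bank0 row0 -> MISS (open row0); precharges=2
Acc 5: bank1 row3 -> HIT
Acc 6: bank0 row3 -> MISS (open row3); precharges=3
Acc 7: bank2 row1 -> MISS (open row1); precharges=3
Acc 8: bank1 row1 -> MISS (open row1); precharges=4
Acc 9: bank2 row4 -> MISS (open row4); precharges=5
Acc 10: bank1 row1 -> HIT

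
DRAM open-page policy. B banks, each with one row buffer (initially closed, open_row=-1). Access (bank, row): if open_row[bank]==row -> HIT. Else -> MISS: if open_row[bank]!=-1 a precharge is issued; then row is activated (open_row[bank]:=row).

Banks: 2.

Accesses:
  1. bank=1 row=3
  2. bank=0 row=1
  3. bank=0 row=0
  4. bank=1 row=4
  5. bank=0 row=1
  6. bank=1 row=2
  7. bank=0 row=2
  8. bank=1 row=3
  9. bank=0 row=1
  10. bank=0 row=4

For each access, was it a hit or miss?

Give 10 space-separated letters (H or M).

Acc 1: bank1 row3 -> MISS (open row3); precharges=0
Acc 2: bank0 row1 -> MISS (open row1); precharges=0
Acc 3: bank0 row0 -> MISS (open row0); precharges=1
Acc 4: bank1 row4 -> MISS (open row4); precharges=2
Acc 5: bank0 row1 -> MISS (open row1); precharges=3
Acc 6: bank1 row2 -> MISS (open row2); precharges=4
Acc 7: bank0 row2 -> MISS (open row2); precharges=5
Acc 8: bank1 row3 -> MISS (open row3); precharges=6
Acc 9: bank0 row1 -> MISS (open row1); precharges=7
Acc 10: bank0 row4 -> MISS (open row4); precharges=8

Answer: M M M M M M M M M M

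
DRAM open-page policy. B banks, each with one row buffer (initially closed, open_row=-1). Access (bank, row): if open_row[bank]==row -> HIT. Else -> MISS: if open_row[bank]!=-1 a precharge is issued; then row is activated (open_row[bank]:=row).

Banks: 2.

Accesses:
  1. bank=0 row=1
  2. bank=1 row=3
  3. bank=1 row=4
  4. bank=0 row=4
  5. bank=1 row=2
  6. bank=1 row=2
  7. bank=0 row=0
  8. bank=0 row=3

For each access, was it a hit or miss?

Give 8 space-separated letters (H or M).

Acc 1: bank0 row1 -> MISS (open row1); precharges=0
Acc 2: bank1 row3 -> MISS (open row3); precharges=0
Acc 3: bank1 row4 -> MISS (open row4); precharges=1
Acc 4: bank0 row4 -> MISS (open row4); precharges=2
Acc 5: bank1 row2 -> MISS (open row2); precharges=3
Acc 6: bank1 row2 -> HIT
Acc 7: bank0 row0 -> MISS (open row0); precharges=4
Acc 8: bank0 row3 -> MISS (open row3); precharges=5

Answer: M M M M M H M M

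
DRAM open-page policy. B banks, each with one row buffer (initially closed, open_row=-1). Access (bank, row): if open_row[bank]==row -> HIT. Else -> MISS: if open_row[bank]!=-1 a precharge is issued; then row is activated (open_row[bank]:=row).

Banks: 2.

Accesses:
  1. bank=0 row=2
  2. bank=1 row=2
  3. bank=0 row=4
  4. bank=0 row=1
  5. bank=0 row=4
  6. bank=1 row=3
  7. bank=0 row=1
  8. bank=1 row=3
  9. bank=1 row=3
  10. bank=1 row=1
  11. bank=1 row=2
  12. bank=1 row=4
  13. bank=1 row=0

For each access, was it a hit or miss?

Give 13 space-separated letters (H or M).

Answer: M M M M M M M H H M M M M

Derivation:
Acc 1: bank0 row2 -> MISS (open row2); precharges=0
Acc 2: bank1 row2 -> MISS (open row2); precharges=0
Acc 3: bank0 row4 -> MISS (open row4); precharges=1
Acc 4: bank0 row1 -> MISS (open row1); precharges=2
Acc 5: bank0 row4 -> MISS (open row4); precharges=3
Acc 6: bank1 row3 -> MISS (open row3); precharges=4
Acc 7: bank0 row1 -> MISS (open row1); precharges=5
Acc 8: bank1 row3 -> HIT
Acc 9: bank1 row3 -> HIT
Acc 10: bank1 row1 -> MISS (open row1); precharges=6
Acc 11: bank1 row2 -> MISS (open row2); precharges=7
Acc 12: bank1 row4 -> MISS (open row4); precharges=8
Acc 13: bank1 row0 -> MISS (open row0); precharges=9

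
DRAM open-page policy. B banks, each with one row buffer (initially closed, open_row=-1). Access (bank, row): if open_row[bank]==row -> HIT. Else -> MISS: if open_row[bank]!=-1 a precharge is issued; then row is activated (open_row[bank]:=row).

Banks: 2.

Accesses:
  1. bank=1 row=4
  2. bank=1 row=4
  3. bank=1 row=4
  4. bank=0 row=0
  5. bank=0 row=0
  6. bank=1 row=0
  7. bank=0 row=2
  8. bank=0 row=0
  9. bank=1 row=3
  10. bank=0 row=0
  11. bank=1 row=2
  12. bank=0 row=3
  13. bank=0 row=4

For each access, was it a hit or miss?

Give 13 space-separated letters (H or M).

Answer: M H H M H M M M M H M M M

Derivation:
Acc 1: bank1 row4 -> MISS (open row4); precharges=0
Acc 2: bank1 row4 -> HIT
Acc 3: bank1 row4 -> HIT
Acc 4: bank0 row0 -> MISS (open row0); precharges=0
Acc 5: bank0 row0 -> HIT
Acc 6: bank1 row0 -> MISS (open row0); precharges=1
Acc 7: bank0 row2 -> MISS (open row2); precharges=2
Acc 8: bank0 row0 -> MISS (open row0); precharges=3
Acc 9: bank1 row3 -> MISS (open row3); precharges=4
Acc 10: bank0 row0 -> HIT
Acc 11: bank1 row2 -> MISS (open row2); precharges=5
Acc 12: bank0 row3 -> MISS (open row3); precharges=6
Acc 13: bank0 row4 -> MISS (open row4); precharges=7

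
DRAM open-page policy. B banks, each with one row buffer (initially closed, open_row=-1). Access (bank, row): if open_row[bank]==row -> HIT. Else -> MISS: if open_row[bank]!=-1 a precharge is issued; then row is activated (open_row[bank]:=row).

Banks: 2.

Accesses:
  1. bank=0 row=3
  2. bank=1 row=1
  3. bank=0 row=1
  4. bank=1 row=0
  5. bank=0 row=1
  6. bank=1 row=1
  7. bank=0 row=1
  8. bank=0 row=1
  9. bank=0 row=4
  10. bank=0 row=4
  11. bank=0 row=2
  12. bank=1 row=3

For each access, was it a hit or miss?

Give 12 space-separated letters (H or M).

Acc 1: bank0 row3 -> MISS (open row3); precharges=0
Acc 2: bank1 row1 -> MISS (open row1); precharges=0
Acc 3: bank0 row1 -> MISS (open row1); precharges=1
Acc 4: bank1 row0 -> MISS (open row0); precharges=2
Acc 5: bank0 row1 -> HIT
Acc 6: bank1 row1 -> MISS (open row1); precharges=3
Acc 7: bank0 row1 -> HIT
Acc 8: bank0 row1 -> HIT
Acc 9: bank0 row4 -> MISS (open row4); precharges=4
Acc 10: bank0 row4 -> HIT
Acc 11: bank0 row2 -> MISS (open row2); precharges=5
Acc 12: bank1 row3 -> MISS (open row3); precharges=6

Answer: M M M M H M H H M H M M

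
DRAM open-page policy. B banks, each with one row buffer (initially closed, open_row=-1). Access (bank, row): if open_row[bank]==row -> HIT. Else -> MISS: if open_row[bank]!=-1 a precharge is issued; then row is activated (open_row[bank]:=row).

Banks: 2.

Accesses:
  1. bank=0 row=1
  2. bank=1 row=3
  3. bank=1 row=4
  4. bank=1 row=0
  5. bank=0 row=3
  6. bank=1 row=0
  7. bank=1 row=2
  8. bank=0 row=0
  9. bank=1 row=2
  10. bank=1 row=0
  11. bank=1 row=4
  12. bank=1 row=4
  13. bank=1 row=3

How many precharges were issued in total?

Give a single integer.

Answer: 8

Derivation:
Acc 1: bank0 row1 -> MISS (open row1); precharges=0
Acc 2: bank1 row3 -> MISS (open row3); precharges=0
Acc 3: bank1 row4 -> MISS (open row4); precharges=1
Acc 4: bank1 row0 -> MISS (open row0); precharges=2
Acc 5: bank0 row3 -> MISS (open row3); precharges=3
Acc 6: bank1 row0 -> HIT
Acc 7: bank1 row2 -> MISS (open row2); precharges=4
Acc 8: bank0 row0 -> MISS (open row0); precharges=5
Acc 9: bank1 row2 -> HIT
Acc 10: bank1 row0 -> MISS (open row0); precharges=6
Acc 11: bank1 row4 -> MISS (open row4); precharges=7
Acc 12: bank1 row4 -> HIT
Acc 13: bank1 row3 -> MISS (open row3); precharges=8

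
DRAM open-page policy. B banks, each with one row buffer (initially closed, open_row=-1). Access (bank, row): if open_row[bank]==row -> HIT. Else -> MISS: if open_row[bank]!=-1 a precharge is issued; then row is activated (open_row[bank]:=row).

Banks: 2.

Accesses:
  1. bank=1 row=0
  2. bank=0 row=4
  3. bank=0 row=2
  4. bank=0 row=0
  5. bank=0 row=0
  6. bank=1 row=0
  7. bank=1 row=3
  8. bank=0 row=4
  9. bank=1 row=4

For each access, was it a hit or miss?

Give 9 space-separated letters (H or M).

Answer: M M M M H H M M M

Derivation:
Acc 1: bank1 row0 -> MISS (open row0); precharges=0
Acc 2: bank0 row4 -> MISS (open row4); precharges=0
Acc 3: bank0 row2 -> MISS (open row2); precharges=1
Acc 4: bank0 row0 -> MISS (open row0); precharges=2
Acc 5: bank0 row0 -> HIT
Acc 6: bank1 row0 -> HIT
Acc 7: bank1 row3 -> MISS (open row3); precharges=3
Acc 8: bank0 row4 -> MISS (open row4); precharges=4
Acc 9: bank1 row4 -> MISS (open row4); precharges=5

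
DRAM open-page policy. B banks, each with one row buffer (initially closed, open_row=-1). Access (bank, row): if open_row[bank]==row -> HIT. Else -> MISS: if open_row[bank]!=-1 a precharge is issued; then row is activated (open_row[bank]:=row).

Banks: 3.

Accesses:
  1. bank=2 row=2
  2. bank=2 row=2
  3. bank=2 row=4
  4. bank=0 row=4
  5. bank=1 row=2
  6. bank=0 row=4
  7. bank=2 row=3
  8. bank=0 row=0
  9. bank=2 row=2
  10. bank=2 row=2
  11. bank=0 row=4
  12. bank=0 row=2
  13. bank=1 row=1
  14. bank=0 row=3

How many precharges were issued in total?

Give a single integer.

Acc 1: bank2 row2 -> MISS (open row2); precharges=0
Acc 2: bank2 row2 -> HIT
Acc 3: bank2 row4 -> MISS (open row4); precharges=1
Acc 4: bank0 row4 -> MISS (open row4); precharges=1
Acc 5: bank1 row2 -> MISS (open row2); precharges=1
Acc 6: bank0 row4 -> HIT
Acc 7: bank2 row3 -> MISS (open row3); precharges=2
Acc 8: bank0 row0 -> MISS (open row0); precharges=3
Acc 9: bank2 row2 -> MISS (open row2); precharges=4
Acc 10: bank2 row2 -> HIT
Acc 11: bank0 row4 -> MISS (open row4); precharges=5
Acc 12: bank0 row2 -> MISS (open row2); precharges=6
Acc 13: bank1 row1 -> MISS (open row1); precharges=7
Acc 14: bank0 row3 -> MISS (open row3); precharges=8

Answer: 8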